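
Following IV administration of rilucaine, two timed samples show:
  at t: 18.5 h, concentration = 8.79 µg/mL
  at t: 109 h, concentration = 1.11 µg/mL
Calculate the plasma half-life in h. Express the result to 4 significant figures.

30.32 h

k = ln(C₁/C₂) / (t₂ − t₁) = ln(8.79/1.11) / (109 − 18.5)
  = 2.069 / 90.50 = 0.02286 h⁻¹
t½ = ln2 / k = 0.693147 / 0.02286 = 30.32 h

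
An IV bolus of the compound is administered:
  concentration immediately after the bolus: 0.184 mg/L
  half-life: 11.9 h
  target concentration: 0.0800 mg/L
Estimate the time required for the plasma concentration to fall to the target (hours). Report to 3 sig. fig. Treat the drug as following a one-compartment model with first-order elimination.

14.3 h

k = ln2 / t½ = 0.693147 / 11.9 = 0.05825 h⁻¹
t = ln(C₀ / C) / k = ln(0.1840 / 0.0800) / 0.05825
  = ln(2.300) / 0.05825 = 0.8329 / 0.05825 = 14.30 h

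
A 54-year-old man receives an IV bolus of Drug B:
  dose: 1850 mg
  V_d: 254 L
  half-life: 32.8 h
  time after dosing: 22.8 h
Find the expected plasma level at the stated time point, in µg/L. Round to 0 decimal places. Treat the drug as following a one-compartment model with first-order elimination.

C₀ = Dose / Vd = 1850 / 254 = 7.283 mg/L
k = ln2 / t½ = 0.693147 / 32.8 = 0.02113 h⁻¹
C = C₀ · e^(−k·t) = 7.283 × e^(−0.02113 × 22.8)
  = 7.283 × 0.6177 = 4.499 mg/L
Convert: 4.499 mg/L × 1000 = 4499 µg/L

4499 µg/L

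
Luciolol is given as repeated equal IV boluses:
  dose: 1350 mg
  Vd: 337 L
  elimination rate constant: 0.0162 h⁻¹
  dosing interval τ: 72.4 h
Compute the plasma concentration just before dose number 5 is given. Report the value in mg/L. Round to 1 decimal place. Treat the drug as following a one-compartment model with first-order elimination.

C₀ per dose = Dose / Vd = 1350 / 337 = 4.006 mg/L
Fraction remaining after one interval: r = e^(−kτ) = e^(−0.01620 × 72.4) = 0.3095
Before dose 5, 4 doses have been given (aged 1τ, 2τ, 3τ, 4τ).
C_trough = C₀ × (r + r² + … + r^4) = C₀ × r(1−r^4)/(1−r)
        = 4.006 × 0.3095 × (1 − 0.009176) / (1 − 0.3095) = 1.779 mg/L

1.8 mg/L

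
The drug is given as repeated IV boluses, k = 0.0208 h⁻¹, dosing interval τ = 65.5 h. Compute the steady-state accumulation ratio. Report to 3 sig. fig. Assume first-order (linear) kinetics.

e^(−kτ) = e^(−0.02080 × 65.5) = 0.2560
Accumulation ratio R = 1 / (1 − e^(−kτ)) = 1 / (1 − 0.2560) = 1.344

1.34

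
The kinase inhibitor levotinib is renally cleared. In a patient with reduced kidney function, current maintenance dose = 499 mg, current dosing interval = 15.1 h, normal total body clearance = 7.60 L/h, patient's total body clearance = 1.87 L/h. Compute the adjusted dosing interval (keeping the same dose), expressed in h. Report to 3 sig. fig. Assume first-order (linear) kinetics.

61.4 h

To keep the same average steady-state level, dosing rate must scale with clearance.
CL ratio = 1.87 / 7.60 = 0.2461
New interval (same dose) = 15.1 / 0.2461 = 61.36 h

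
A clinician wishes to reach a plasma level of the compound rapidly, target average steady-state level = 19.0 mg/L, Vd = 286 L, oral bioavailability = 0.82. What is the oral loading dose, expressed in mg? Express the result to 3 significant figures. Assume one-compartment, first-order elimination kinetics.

6630 mg

LD = Css × Vd / F = 19.0 × 286 / 0.82 = 6627 mg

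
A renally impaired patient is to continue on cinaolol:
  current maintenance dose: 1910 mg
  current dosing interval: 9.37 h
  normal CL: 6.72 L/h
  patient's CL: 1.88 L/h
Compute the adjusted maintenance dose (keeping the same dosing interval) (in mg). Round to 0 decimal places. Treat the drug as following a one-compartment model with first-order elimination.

534 mg

To keep the same average steady-state level, dosing rate must scale with clearance.
CL ratio = 1.88 / 6.72 = 0.2798
New dose (same interval) = 1910 × 0.2798 = 534.4 mg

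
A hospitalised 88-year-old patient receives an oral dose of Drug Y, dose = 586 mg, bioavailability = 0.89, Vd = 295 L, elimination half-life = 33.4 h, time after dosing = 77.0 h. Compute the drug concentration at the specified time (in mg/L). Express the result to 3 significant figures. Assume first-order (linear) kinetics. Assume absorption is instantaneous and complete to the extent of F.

Amount reaching circulation = F × Dose = 0.89 × 586.0 = 521.5 mg
C₀ = F·Dose / Vd = 521.5 / 295 = 1.768 mg/L
k = ln2 / t½ = 0.693147 / 33.4 = 0.02075 h⁻¹
C = C₀ · e^(−k·t) = 1.768 × e^(−0.02075 × 77.0)
  = 1.768 × 0.2024 = 0.3578 mg/L

0.358 mg/L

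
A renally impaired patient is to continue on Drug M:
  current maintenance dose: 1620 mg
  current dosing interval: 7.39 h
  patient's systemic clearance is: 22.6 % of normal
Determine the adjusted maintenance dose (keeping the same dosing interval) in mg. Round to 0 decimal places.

366 mg

To keep the same average steady-state level, dosing rate must scale with clearance.
CL ratio = 22.6 / 100 = 0.2260
New dose (same interval) = 1620 × 0.2260 = 366.1 mg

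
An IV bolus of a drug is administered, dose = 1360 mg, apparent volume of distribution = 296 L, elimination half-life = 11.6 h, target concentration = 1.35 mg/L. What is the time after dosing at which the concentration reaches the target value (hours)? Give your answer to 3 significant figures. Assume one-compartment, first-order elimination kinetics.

20.5 h

C₀ = Dose / Vd = 1360 / 296 = 4.595 mg/L
k = ln2 / t½ = 0.693147 / 11.6 = 0.05975 h⁻¹
t = ln(C₀ / C) / k = ln(4.595 / 1.35) / 0.05975
  = ln(3.404) / 0.05975 = 1.225 / 0.05975 = 20.50 h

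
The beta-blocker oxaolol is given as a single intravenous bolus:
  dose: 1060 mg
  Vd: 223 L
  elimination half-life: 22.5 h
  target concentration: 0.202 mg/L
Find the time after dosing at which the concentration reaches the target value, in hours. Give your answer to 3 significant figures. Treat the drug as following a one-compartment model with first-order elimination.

103 h

C₀ = Dose / Vd = 1060 / 223 = 4.753 mg/L
k = ln2 / t½ = 0.693147 / 22.5 = 0.03081 h⁻¹
t = ln(C₀ / C) / k = ln(4.753 / 0.202) / 0.03081
  = ln(23.53) / 0.03081 = 3.158 / 0.03081 = 102.5 h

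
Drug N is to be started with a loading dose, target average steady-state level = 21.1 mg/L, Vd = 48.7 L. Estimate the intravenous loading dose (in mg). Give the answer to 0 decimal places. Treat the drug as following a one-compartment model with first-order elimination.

1028 mg

LD = Css × Vd = 21.1 × 48.7 = 1028 mg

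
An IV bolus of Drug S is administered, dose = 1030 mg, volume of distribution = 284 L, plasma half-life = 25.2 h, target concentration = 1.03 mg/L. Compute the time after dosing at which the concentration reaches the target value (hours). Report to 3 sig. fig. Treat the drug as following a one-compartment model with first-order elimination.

C₀ = Dose / Vd = 1030 / 284 = 3.627 mg/L
k = ln2 / t½ = 0.693147 / 25.2 = 0.02751 h⁻¹
t = ln(C₀ / C) / k = ln(3.627 / 1.03) / 0.02751
  = ln(3.521) / 0.02751 = 1.259 / 0.02751 = 45.77 h

45.8 h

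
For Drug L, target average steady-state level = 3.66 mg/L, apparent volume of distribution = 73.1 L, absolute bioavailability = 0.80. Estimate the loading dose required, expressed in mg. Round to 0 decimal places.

334 mg

LD = Css × Vd / F = 3.66 × 73.1 / 0.80 = 334.4 mg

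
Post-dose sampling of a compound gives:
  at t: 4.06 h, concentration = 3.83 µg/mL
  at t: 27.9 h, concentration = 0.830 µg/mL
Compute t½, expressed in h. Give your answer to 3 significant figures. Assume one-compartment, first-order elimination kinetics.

k = ln(C₁/C₂) / (t₂ − t₁) = ln(3.83/0.830) / (27.9 − 4.06)
  = 1.529 / 23.84 = 0.06414 h⁻¹
t½ = ln2 / k = 0.693147 / 0.06414 = 10.81 h

10.8 h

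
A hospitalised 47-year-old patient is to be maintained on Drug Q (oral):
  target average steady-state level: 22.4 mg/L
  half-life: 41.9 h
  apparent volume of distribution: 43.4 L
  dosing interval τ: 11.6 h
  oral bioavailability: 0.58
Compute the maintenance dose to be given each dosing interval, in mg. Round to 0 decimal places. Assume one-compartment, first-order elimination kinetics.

k = ln2 / t½ = 0.693147 / 41.9 = 0.01654 h⁻¹
CL = k × Vd = 0.01654 × 43.4 = 0.7178 L/h
At steady state, F × (Dose/τ) = Css × CL.
Dose = Css × CL × τ / F = 22.4 × 0.7178 × 11.6 / 0.58 = 321.6 mg

322 mg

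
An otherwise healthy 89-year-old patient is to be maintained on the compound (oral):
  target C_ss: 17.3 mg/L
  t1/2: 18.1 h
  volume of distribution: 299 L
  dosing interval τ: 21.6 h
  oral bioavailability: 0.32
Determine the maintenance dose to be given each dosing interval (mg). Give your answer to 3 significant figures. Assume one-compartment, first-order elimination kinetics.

13400 mg

k = ln2 / t½ = 0.693147 / 18.1 = 0.03830 h⁻¹
CL = k × Vd = 0.03830 × 299 = 11.45 L/h
At steady state, F × (Dose/τ) = Css × CL.
Dose = Css × CL × τ / F = 17.3 × 11.45 × 21.6 / 0.32 = 13370 mg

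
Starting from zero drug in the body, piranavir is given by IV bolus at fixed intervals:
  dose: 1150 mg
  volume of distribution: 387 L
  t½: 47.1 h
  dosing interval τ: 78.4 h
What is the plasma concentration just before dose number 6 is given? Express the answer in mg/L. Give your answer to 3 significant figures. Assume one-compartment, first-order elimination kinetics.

C₀ per dose = Dose / Vd = 1150 / 387 = 2.972 mg/L
k = ln2 / t½ = 0.693147 / 47.1 = 0.01472 h⁻¹
Fraction remaining after one interval: r = e^(−kτ) = e^(−0.01472 × 78.4) = 0.3154
Before dose 6, 5 doses have been given (aged 1τ, 2τ, 3τ, 4τ, 5τ).
C_trough = C₀ × (r + r² + … + r^5) = C₀ × r(1−r^5)/(1−r)
        = 2.972 × 0.3154 × (1 − 0.003121) / (1 − 0.3154) = 1.365 mg/L

1.37 mg/L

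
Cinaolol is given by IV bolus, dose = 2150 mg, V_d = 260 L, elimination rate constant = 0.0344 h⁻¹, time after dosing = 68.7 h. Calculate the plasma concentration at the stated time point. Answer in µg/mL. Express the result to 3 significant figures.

0.778 µg/mL

C₀ = Dose / Vd = 2150 / 260 = 8.269 mg/L
C = C₀ · e^(−k·t) = 8.269 × e^(−0.03440 × 68.7)
  = 8.269 × 0.09411 = 0.7782 mg/L
(0.7782 mg/L = 0.7782 µg/mL)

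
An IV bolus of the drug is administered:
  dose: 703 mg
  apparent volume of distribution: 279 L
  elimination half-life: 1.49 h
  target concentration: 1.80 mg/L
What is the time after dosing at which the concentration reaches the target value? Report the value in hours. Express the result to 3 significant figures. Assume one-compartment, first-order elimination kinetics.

C₀ = Dose / Vd = 703.0 / 279 = 2.520 mg/L
k = ln2 / t½ = 0.693147 / 1.49 = 0.4652 h⁻¹
t = ln(C₀ / C) / k = ln(2.520 / 1.80) / 0.4652
  = ln(1.400) / 0.4652 = 0.3365 / 0.4652 = 0.7233 h

0.723 h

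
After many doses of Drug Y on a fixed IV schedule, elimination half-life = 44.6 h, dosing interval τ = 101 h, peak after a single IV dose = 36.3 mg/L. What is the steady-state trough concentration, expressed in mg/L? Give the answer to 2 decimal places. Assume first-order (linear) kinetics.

k = ln2 / t½ = 0.693147 / 44.6 = 0.01554 h⁻¹
e^(−kτ) = e^(−0.01554 × 101) = 0.2081
Accumulation ratio R = 1 / (1 − e^(−kτ)) = 1 / (1 − 0.2081) = 1.263
Steady-state trough = C₀ × R × e^(−kτ) = 36.3 × 1.263 × 0.2081 = 9.541 mg/L

9.54 mg/L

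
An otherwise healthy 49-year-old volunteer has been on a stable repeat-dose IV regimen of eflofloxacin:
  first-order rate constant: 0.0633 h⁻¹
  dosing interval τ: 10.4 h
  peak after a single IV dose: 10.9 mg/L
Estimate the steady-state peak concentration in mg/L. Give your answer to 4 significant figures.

22.60 mg/L

e^(−kτ) = e^(−0.06330 × 10.4) = 0.5177
Accumulation ratio R = 1 / (1 − e^(−kτ)) = 1 / (1 − 0.5177) = 2.073
Steady-state peak = C₀ × R = 10.9 × 2.073 = 22.60 mg/L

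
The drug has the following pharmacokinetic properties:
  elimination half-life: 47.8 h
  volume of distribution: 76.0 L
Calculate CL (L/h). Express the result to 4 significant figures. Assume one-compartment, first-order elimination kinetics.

1.102 L/h

k = ln2 / t½ = 0.693147 / 47.8 = 0.01450 h⁻¹
CL = k × Vd = 0.01450 × 76.0 = 1.102 L/h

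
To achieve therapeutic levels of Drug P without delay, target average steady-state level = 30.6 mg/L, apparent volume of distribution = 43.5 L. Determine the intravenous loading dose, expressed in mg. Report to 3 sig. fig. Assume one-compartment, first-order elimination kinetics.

LD = Css × Vd = 30.6 × 43.5 = 1331 mg

1330 mg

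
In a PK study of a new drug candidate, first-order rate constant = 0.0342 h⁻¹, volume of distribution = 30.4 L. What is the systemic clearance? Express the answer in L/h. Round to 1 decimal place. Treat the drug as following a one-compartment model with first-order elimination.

1.0 L/h

CL = k × Vd = 0.0342 × 30.4 = 1.040 L/h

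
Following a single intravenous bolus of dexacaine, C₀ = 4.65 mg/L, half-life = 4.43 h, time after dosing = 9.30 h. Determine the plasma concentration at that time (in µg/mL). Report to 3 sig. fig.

1.09 µg/mL

k = ln2 / t½ = 0.693147 / 4.43 = 0.1565 h⁻¹
C = C₀ · e^(−k·t) = 4.650 × e^(−0.1565 × 9.30)
  = 4.650 × 0.2333 = 1.085 mg/L
(1.085 mg/L = 1.085 µg/mL)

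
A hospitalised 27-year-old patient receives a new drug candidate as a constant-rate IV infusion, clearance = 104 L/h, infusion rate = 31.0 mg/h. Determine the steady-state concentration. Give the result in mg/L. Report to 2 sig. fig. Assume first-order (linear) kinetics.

At steady state Css = R₀ / CL = 31.0 / 104.0 = 0.2981 mg/L

0.30 mg/L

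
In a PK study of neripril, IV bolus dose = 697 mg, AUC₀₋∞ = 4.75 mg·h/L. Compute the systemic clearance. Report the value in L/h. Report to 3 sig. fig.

CL = Dose / AUC = 697 / 4.75 = 146.7 L/h

147 L/h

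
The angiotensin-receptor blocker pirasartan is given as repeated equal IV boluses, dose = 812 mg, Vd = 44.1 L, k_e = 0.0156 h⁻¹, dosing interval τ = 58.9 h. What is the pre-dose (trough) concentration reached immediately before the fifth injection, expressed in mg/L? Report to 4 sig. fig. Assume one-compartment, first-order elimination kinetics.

11.91 mg/L

C₀ per dose = Dose / Vd = 812 / 44.1 = 18.41 mg/L
Fraction remaining after one interval: r = e^(−kτ) = e^(−0.01560 × 58.9) = 0.3990
Before dose 5, 4 doses have been given (aged 1τ, 2τ, 3τ, 4τ).
C_trough = C₀ × (r + r² + … + r^4) = C₀ × r(1−r^4)/(1−r)
        = 18.41 × 0.3990 × (1 − 0.02534) / (1 − 0.3990) = 11.91 mg/L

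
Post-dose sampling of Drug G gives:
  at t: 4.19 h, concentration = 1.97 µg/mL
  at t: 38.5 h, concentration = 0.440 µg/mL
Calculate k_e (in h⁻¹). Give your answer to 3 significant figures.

0.0437 h⁻¹

k = ln(C₁/C₂) / (t₂ − t₁) = ln(1.97/0.440) / (38.5 − 4.19)
  = 1.499 / 34.31 = 0.04369 h⁻¹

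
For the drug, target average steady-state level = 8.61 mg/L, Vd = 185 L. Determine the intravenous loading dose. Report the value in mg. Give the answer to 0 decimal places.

1593 mg

LD = Css × Vd = 8.61 × 185 = 1593 mg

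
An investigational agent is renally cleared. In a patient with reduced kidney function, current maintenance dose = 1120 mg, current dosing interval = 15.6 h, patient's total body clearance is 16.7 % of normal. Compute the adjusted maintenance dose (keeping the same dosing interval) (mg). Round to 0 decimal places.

187 mg

To keep the same average steady-state level, dosing rate must scale with clearance.
CL ratio = 16.7 / 100 = 0.1670
New dose (same interval) = 1120 × 0.1670 = 187.0 mg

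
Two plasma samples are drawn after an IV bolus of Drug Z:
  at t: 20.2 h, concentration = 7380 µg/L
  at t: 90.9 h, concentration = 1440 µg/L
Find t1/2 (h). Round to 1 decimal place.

30.0 h

k = ln(C₁/C₂) / (t₂ − t₁) = ln(7380/1440) / (90.9 − 20.2)
  = 1.634 / 70.70 = 0.02311 h⁻¹
t½ = ln2 / k = 0.693147 / 0.02311 = 29.99 h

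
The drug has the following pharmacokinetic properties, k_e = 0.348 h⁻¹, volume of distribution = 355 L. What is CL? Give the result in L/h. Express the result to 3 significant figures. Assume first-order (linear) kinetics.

CL = k × Vd = 0.348 × 355 = 123.5 L/h

124 L/h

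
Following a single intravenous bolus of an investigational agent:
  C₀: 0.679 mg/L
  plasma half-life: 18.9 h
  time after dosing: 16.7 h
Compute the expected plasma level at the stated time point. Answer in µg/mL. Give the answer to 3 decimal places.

k = ln2 / t½ = 0.693147 / 18.9 = 0.03667 h⁻¹
C = C₀ · e^(−k·t) = 0.6790 × e^(−0.03667 × 16.7)
  = 0.6790 × 0.5421 = 0.3681 mg/L
(0.3681 mg/L = 0.3681 µg/mL)

0.368 µg/mL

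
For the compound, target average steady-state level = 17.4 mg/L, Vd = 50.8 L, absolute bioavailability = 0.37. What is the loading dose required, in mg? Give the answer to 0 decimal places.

LD = Css × Vd / F = 17.4 × 50.8 / 0.37 = 2389 mg

2389 mg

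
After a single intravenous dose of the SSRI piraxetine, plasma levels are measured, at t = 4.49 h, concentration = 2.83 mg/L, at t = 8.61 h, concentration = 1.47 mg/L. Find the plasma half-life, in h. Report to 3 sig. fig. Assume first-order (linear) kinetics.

4.36 h

k = ln(C₁/C₂) / (t₂ − t₁) = ln(2.83/1.47) / (8.61 − 4.49)
  = 0.6550 / 4.120 = 0.1590 h⁻¹
t½ = ln2 / k = 0.693147 / 0.1590 = 4.359 h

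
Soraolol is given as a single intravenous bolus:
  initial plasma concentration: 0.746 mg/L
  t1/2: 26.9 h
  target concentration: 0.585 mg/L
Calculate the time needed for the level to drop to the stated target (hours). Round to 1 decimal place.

k = ln2 / t½ = 0.693147 / 26.9 = 0.02577 h⁻¹
t = ln(C₀ / C) / k = ln(0.7460 / 0.585) / 0.02577
  = ln(1.275) / 0.02577 = 0.2429 / 0.02577 = 9.426 h

9.4 h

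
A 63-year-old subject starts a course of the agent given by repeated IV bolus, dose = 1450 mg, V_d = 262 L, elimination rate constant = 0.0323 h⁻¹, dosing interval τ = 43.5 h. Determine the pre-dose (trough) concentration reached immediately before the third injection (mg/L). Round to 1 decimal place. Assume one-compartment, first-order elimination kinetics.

C₀ per dose = Dose / Vd = 1450 / 262 = 5.534 mg/L
Fraction remaining after one interval: r = e^(−kτ) = e^(−0.03230 × 43.5) = 0.2454
Before dose 3, 2 doses have been given (aged 1τ, 2τ).
C_trough = C₀ × (r + r²) = 5.534 × (0.2454 + 0.06022) = 1.691 mg/L

1.7 mg/L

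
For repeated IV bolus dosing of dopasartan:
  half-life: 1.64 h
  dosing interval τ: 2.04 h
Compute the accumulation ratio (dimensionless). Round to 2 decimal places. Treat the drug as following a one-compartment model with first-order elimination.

k = ln2 / t½ = 0.693147 / 1.64 = 0.4227 h⁻¹
e^(−kτ) = e^(−0.4227 × 2.04) = 0.4222
Accumulation ratio R = 1 / (1 − e^(−kτ)) = 1 / (1 − 0.4222) = 1.731

1.73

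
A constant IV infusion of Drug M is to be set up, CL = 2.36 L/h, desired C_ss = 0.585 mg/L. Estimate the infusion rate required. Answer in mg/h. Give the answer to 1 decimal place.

At steady state, infusion rate R₀ = Css × CL = 0.585 × 2.360 = 1.381 mg/h

1.4 mg/h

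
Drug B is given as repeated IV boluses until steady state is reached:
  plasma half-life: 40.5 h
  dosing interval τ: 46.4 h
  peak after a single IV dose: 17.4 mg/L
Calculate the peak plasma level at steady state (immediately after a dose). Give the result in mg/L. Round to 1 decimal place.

31.8 mg/L

k = ln2 / t½ = 0.693147 / 40.5 = 0.01711 h⁻¹
e^(−kτ) = e^(−0.01711 × 46.4) = 0.4521
Accumulation ratio R = 1 / (1 − e^(−kτ)) = 1 / (1 − 0.4521) = 1.825
Steady-state peak = C₀ × R = 17.4 × 1.825 = 31.76 mg/L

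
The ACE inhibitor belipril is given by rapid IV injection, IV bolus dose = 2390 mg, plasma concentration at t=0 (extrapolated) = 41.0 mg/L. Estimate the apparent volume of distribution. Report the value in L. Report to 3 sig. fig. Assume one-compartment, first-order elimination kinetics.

Vd = Dose / C₀ = 2390 / 41.0 = 58.29 L

58.3 L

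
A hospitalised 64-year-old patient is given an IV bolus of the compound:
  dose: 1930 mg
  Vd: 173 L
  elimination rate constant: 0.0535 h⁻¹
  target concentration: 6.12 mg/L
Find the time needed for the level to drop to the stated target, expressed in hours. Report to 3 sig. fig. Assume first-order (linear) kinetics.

C₀ = Dose / Vd = 1930 / 173 = 11.16 mg/L
t = ln(C₀ / C) / k = ln(11.16 / 6.12) / 0.05350
  = ln(1.824) / 0.05350 = 0.6010 / 0.05350 = 11.23 h

11.2 h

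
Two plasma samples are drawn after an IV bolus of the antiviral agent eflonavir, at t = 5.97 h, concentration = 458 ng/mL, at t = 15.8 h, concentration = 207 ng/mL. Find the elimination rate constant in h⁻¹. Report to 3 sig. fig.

0.0808 h⁻¹

k = ln(C₁/C₂) / (t₂ − t₁) = ln(458/207) / (15.8 − 5.97)
  = 0.7942 / 9.830 = 0.08079 h⁻¹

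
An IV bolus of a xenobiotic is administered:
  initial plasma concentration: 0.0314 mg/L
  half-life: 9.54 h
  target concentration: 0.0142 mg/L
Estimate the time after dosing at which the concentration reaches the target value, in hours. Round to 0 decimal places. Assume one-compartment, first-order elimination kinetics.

11 h

k = ln2 / t½ = 0.693147 / 9.54 = 0.07266 h⁻¹
t = ln(C₀ / C) / k = ln(0.03140 / 0.0142) / 0.07266
  = ln(2.211) / 0.07266 = 0.7934 / 0.07266 = 10.92 h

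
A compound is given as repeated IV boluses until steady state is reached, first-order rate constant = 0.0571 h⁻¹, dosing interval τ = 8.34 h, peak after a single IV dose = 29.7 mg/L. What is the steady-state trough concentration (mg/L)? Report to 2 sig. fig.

49 mg/L

e^(−kτ) = e^(−0.05710 × 8.34) = 0.6211
Accumulation ratio R = 1 / (1 − e^(−kτ)) = 1 / (1 − 0.6211) = 2.639
Steady-state trough = C₀ × R × e^(−kτ) = 29.7 × 2.639 × 0.6211 = 48.68 mg/L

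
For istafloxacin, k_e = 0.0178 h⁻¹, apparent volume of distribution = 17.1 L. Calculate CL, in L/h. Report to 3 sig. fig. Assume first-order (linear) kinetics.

0.304 L/h

CL = k × Vd = 0.0178 × 17.1 = 0.3044 L/h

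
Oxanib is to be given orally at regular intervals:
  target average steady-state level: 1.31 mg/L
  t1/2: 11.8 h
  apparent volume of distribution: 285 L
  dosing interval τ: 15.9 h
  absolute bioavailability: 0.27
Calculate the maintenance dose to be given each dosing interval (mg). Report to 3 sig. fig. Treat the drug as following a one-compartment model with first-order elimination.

k = ln2 / t½ = 0.693147 / 11.8 = 0.05874 h⁻¹
CL = k × Vd = 0.05874 × 285 = 16.74 L/h
At steady state, F × (Dose/τ) = Css × CL.
Dose = Css × CL × τ / F = 1.31 × 16.74 × 15.9 / 0.27 = 1291 mg

1290 mg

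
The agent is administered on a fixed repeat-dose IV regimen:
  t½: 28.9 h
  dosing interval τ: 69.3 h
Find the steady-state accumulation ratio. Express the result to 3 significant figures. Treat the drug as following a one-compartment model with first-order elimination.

1.23

k = ln2 / t½ = 0.693147 / 28.9 = 0.02398 h⁻¹
e^(−kτ) = e^(−0.02398 × 69.3) = 0.1898
Accumulation ratio R = 1 / (1 − e^(−kτ)) = 1 / (1 − 0.1898) = 1.234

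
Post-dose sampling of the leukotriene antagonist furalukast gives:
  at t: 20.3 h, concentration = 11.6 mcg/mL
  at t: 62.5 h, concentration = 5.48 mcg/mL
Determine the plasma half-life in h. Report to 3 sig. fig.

39.0 h

k = ln(C₁/C₂) / (t₂ − t₁) = ln(11.6/5.48) / (62.5 − 20.3)
  = 0.7499 / 42.20 = 0.01777 h⁻¹
t½ = ln2 / k = 0.693147 / 0.01777 = 39.01 h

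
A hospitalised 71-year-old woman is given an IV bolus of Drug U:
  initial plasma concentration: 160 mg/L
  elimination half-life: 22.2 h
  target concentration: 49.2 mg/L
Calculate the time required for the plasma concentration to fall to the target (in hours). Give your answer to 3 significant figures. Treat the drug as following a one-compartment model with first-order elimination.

37.8 h

k = ln2 / t½ = 0.693147 / 22.2 = 0.03122 h⁻¹
t = ln(C₀ / C) / k = ln(160.0 / 49.2) / 0.03122
  = ln(3.252) / 0.03122 = 1.179 / 0.03122 = 37.76 h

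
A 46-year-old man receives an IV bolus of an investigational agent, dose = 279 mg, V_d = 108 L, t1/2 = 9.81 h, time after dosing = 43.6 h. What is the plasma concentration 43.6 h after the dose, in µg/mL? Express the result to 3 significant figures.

0.119 µg/mL

C₀ = Dose / Vd = 279.0 / 108 = 2.583 mg/L
k = ln2 / t½ = 0.693147 / 9.81 = 0.07066 h⁻¹
C = C₀ · e^(−k·t) = 2.583 × e^(−0.07066 × 43.6)
  = 2.583 × 0.04592 = 0.1186 mg/L
(0.1186 mg/L = 0.1186 µg/mL)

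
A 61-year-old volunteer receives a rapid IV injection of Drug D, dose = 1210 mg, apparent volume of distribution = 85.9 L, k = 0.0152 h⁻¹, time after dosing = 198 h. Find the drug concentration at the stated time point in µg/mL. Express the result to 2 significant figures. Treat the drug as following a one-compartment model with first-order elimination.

0.69 µg/mL

C₀ = Dose / Vd = 1210 / 85.9 = 14.09 mg/L
C = C₀ · e^(−k·t) = 14.09 × e^(−0.01520 × 198)
  = 14.09 × 0.04931 = 0.6948 mg/L
(0.6948 mg/L = 0.6948 µg/mL)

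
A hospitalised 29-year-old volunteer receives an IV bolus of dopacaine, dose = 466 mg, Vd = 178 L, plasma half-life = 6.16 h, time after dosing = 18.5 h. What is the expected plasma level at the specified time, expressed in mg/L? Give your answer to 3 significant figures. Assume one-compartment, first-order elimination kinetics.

0.327 mg/L

C₀ = Dose / Vd = 466.0 / 178 = 2.618 mg/L
k = ln2 / t½ = 0.693147 / 6.16 = 0.1125 h⁻¹
C = C₀ · e^(−k·t) = 2.618 × e^(−0.1125 × 18.5)
  = 2.618 × 0.1248 = 0.3267 mg/L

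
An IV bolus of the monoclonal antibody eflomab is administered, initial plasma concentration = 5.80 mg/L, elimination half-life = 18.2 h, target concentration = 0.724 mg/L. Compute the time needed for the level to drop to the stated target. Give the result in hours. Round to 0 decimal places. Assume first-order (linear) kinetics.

k = ln2 / t½ = 0.693147 / 18.2 = 0.03809 h⁻¹
t = ln(C₀ / C) / k = ln(5.800 / 0.724) / 0.03809
  = ln(8.011) / 0.03809 = 2.081 / 0.03809 = 54.63 h

55 h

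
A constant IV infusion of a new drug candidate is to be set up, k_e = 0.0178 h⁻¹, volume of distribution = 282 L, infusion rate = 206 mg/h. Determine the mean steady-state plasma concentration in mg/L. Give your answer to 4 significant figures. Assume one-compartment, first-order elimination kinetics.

CL = k × Vd = 0.01780 × 282 = 5.020 L/h
At steady state Css = R₀ / CL = 206 / 5.020 = 41.04 mg/L

41.04 mg/L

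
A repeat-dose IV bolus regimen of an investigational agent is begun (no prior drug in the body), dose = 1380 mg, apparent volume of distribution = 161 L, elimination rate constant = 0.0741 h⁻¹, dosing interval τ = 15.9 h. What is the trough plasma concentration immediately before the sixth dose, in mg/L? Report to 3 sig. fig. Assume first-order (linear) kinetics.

3.80 mg/L

C₀ per dose = Dose / Vd = 1380 / 161 = 8.571 mg/L
Fraction remaining after one interval: r = e^(−kτ) = e^(−0.07410 × 15.9) = 0.3078
Before dose 6, 5 doses have been given (aged 1τ, 2τ, 3τ, 4τ, 5τ).
C_trough = C₀ × (r + r² + … + r^5) = C₀ × r(1−r^5)/(1−r)
        = 8.571 × 0.3078 × (1 − 0.002763) / (1 − 0.3078) = 3.801 mg/L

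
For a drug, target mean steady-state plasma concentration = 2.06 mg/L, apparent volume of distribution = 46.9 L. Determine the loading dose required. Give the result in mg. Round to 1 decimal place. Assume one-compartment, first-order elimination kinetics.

LD = Css × Vd = 2.06 × 46.9 = 96.61 mg

96.6 mg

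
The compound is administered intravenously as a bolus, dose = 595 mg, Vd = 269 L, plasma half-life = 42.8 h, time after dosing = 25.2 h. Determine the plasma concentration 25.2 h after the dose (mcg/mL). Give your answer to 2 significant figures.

C₀ = Dose / Vd = 595.0 / 269 = 2.212 mg/L
k = ln2 / t½ = 0.693147 / 42.8 = 0.01620 h⁻¹
C = C₀ · e^(−k·t) = 2.212 × e^(−0.01620 × 25.2)
  = 2.212 × 0.6648 = 1.471 mg/L
(1.471 mg/L = 1.471 mcg/mL)

1.5 mcg/mL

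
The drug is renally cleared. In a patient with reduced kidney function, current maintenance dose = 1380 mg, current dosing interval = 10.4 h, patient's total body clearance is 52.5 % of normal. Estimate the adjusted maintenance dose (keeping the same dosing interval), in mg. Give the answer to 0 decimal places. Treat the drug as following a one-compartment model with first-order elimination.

725 mg

To keep the same average steady-state level, dosing rate must scale with clearance.
CL ratio = 52.5 / 100 = 0.5250
New dose (same interval) = 1380 × 0.5250 = 724.5 mg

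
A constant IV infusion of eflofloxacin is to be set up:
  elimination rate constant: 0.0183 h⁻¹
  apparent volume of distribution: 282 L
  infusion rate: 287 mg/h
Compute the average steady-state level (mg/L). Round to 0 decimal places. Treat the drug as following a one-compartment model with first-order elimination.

CL = k × Vd = 0.01830 × 282 = 5.161 L/h
At steady state Css = R₀ / CL = 287 / 5.161 = 55.61 mg/L

56 mg/L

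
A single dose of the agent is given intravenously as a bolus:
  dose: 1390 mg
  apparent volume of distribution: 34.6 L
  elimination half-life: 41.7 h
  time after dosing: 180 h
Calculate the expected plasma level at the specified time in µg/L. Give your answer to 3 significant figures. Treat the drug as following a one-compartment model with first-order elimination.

2020 µg/L

C₀ = Dose / Vd = 1390 / 34.6 = 40.17 mg/L
k = ln2 / t½ = 0.693147 / 41.7 = 0.01662 h⁻¹
C = C₀ · e^(−k·t) = 40.17 × e^(−0.01662 × 180)
  = 40.17 × 0.05021 = 2.017 mg/L
Convert: 2.017 mg/L × 1000 = 2017 µg/L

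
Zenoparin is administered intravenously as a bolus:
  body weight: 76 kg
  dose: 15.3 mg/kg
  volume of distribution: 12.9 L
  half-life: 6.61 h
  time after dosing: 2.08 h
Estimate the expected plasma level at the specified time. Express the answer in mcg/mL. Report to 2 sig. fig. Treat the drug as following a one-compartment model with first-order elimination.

Total dose = 15.3 × 76 = 1163 mg
C₀ = Dose / Vd = 1163 / 12.9 = 90.16 mg/L
k = ln2 / t½ = 0.693147 / 6.61 = 0.1049 h⁻¹
C = C₀ · e^(−k·t) = 90.16 × e^(−0.1049 × 2.08)
  = 90.16 × 0.8040 = 72.49 mg/L
(72.49 mg/L = 72.49 mcg/mL)

72 mcg/mL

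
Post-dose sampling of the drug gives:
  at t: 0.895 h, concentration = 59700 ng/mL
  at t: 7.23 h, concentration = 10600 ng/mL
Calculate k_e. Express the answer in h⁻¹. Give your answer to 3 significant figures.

k = ln(C₁/C₂) / (t₂ − t₁) = ln(59700/10600) / (7.23 − 0.895)
  = 1.728 / 6.335 = 0.2728 h⁻¹

0.273 h⁻¹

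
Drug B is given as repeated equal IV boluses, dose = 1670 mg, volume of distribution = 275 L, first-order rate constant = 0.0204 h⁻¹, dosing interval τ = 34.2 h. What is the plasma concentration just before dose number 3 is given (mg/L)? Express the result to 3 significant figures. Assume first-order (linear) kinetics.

4.53 mg/L

C₀ per dose = Dose / Vd = 1670 / 275 = 6.073 mg/L
Fraction remaining after one interval: r = e^(−kτ) = e^(−0.02040 × 34.2) = 0.4977
Before dose 3, 2 doses have been given (aged 1τ, 2τ).
C_trough = C₀ × (r + r²) = 6.073 × (0.4977 + 0.2477) = 4.527 mg/L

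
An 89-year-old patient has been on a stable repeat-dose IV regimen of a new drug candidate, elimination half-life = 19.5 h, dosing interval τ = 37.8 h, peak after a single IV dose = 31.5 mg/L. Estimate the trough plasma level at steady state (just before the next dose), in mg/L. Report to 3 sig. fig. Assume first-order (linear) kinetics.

k = ln2 / t½ = 0.693147 / 19.5 = 0.03555 h⁻¹
e^(−kτ) = e^(−0.03555 × 37.8) = 0.2609
Accumulation ratio R = 1 / (1 − e^(−kτ)) = 1 / (1 − 0.2609) = 1.353
Steady-state trough = C₀ × R × e^(−kτ) = 31.5 × 1.353 × 0.2609 = 11.12 mg/L

11.1 mg/L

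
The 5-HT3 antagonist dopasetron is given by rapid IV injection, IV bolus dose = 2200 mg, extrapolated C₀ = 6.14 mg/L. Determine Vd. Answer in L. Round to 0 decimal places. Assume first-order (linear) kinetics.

358 L

Vd = Dose / C₀ = 2200 / 6.14 = 358.3 L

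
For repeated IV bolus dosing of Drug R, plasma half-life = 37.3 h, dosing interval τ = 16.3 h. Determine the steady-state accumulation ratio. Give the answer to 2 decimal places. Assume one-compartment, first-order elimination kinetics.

k = ln2 / t½ = 0.693147 / 37.3 = 0.01858 h⁻¹
e^(−kτ) = e^(−0.01858 × 16.3) = 0.7387
Accumulation ratio R = 1 / (1 − e^(−kτ)) = 1 / (1 − 0.7387) = 3.827

3.83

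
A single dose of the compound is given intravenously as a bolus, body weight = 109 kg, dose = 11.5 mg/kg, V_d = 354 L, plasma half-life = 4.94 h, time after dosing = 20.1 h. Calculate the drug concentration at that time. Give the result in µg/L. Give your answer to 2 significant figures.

Total dose = 11.5 × 109 = 1254 mg
C₀ = Dose / Vd = 1254 / 354 = 3.542 mg/L
k = ln2 / t½ = 0.693147 / 4.94 = 0.1403 h⁻¹
C = C₀ · e^(−k·t) = 3.542 × e^(−0.1403 × 20.1)
  = 3.542 × 0.05960 = 0.2111 mg/L
Convert: 0.2111 mg/L × 1000 = 211.1 µg/L

210 µg/L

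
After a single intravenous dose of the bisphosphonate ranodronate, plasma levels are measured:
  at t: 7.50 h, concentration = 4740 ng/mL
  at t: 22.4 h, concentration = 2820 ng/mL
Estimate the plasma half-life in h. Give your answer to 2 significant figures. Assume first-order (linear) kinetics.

k = ln(C₁/C₂) / (t₂ − t₁) = ln(4740/2820) / (22.4 − 7.50)
  = 0.5193 / 14.90 = 0.03485 h⁻¹
t½ = ln2 / k = 0.693147 / 0.03485 = 19.89 h

20 h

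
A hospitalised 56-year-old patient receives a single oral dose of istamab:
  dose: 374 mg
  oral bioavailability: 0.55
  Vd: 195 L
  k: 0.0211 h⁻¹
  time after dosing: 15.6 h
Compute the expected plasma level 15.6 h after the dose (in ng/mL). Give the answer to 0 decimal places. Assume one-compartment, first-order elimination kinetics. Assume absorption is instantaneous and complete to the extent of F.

759 ng/mL

Amount reaching circulation = F × Dose = 0.55 × 374.0 = 205.7 mg
C₀ = F·Dose / Vd = 205.7 / 195 = 1.055 mg/L
C = C₀ · e^(−k·t) = 1.055 × e^(−0.02110 × 15.6)
  = 1.055 × 0.7195 = 0.7591 mg/L
Convert: 0.7591 mg/L × 1000 = 759.1 ng/mL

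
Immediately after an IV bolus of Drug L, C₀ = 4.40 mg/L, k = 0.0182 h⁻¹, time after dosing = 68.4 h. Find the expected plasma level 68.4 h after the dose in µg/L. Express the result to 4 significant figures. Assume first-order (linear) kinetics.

1267 µg/L

C = C₀ · e^(−k·t) = 4.400 × e^(−0.01820 × 68.4)
  = 4.400 × 0.2880 = 1.267 mg/L
Convert: 1.267 mg/L × 1000 = 1267 µg/L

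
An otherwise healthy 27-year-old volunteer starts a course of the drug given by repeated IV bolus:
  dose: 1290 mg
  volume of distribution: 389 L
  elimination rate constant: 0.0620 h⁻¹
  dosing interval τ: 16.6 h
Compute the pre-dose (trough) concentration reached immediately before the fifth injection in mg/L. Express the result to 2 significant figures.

C₀ per dose = Dose / Vd = 1290 / 389 = 3.316 mg/L
Fraction remaining after one interval: r = e^(−kτ) = e^(−0.06200 × 16.6) = 0.3573
Before dose 5, 4 doses have been given (aged 1τ, 2τ, 3τ, 4τ).
C_trough = C₀ × (r + r² + … + r^4) = C₀ × r(1−r^4)/(1−r)
        = 3.316 × 0.3573 × (1 − 0.01630) / (1 − 0.3573) = 1.813 mg/L

1.8 mg/L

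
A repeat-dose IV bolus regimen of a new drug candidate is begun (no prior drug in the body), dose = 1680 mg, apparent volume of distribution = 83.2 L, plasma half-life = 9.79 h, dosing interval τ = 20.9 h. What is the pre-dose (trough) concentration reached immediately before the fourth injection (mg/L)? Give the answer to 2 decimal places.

5.88 mg/L

C₀ per dose = Dose / Vd = 1680 / 83.2 = 20.19 mg/L
k = ln2 / t½ = 0.693147 / 9.79 = 0.07080 h⁻¹
Fraction remaining after one interval: r = e^(−kτ) = e^(−0.07080 × 20.9) = 0.2277
Before dose 4, 3 doses have been given (aged 1τ, 2τ, 3τ).
C_trough = C₀ × (r + r² + … + r^3) = C₀ × r(1−r^3)/(1−r)
        = 20.19 × 0.2277 × (1 − 0.01181) / (1 − 0.2277) = 5.882 mg/L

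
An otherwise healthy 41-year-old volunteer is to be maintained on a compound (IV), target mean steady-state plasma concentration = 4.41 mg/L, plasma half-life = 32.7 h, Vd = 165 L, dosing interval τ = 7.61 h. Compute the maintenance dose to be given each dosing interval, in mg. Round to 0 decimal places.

117 mg

k = ln2 / t½ = 0.693147 / 32.7 = 0.02120 h⁻¹
CL = k × Vd = 0.02120 × 165 = 3.498 L/h
At steady state, Dose/τ = Css × CL.
Dose = Css × CL × τ = 4.41 × 3.498 × 7.61 = 117.4 mg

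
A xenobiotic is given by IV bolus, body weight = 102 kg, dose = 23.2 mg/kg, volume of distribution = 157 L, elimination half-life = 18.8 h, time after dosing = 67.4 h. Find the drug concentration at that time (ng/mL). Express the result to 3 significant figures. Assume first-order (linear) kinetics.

Total dose = 23.2 × 102 = 2366 mg
C₀ = Dose / Vd = 2366 / 157 = 15.07 mg/L
k = ln2 / t½ = 0.693147 / 18.8 = 0.03687 h⁻¹
C = C₀ · e^(−k·t) = 15.07 × e^(−0.03687 × 67.4)
  = 15.07 × 0.08332 = 1.256 mg/L
Convert: 1.256 mg/L × 1000 = 1256 ng/mL

1260 ng/mL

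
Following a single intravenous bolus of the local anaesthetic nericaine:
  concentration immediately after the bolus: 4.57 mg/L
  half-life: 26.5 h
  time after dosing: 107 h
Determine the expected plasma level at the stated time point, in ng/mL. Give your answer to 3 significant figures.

278 ng/mL

k = ln2 / t½ = 0.693147 / 26.5 = 0.02616 h⁻¹
C = C₀ · e^(−k·t) = 4.570 × e^(−0.02616 × 107)
  = 4.570 × 0.06086 = 0.2781 mg/L
Convert: 0.2781 mg/L × 1000 = 278.1 ng/mL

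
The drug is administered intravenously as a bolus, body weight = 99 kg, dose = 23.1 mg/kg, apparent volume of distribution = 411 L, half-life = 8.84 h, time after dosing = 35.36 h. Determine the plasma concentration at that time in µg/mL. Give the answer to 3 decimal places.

Total dose = 23.1 × 99 = 2287 mg
C₀ = Dose / Vd = 2287 / 411 = 5.564 mg/L
k = ln2 / t½ = 0.693147 / 8.84 = 0.07841 h⁻¹
t / t½ = 35.36 / 8.84 = 4 half-lives
C = C₀ × (1/2)^4 = 5.564 × 0.06250 = 0.3478 mg/L
(0.3478 mg/L = 0.3478 µg/mL)

0.348 µg/mL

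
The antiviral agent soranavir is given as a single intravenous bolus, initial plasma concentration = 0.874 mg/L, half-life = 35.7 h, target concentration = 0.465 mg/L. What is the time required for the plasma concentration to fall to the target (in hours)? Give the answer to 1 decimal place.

32.5 h

k = ln2 / t½ = 0.693147 / 35.7 = 0.01942 h⁻¹
t = ln(C₀ / C) / k = ln(0.8740 / 0.465) / 0.01942
  = ln(1.880) / 0.01942 = 0.6313 / 0.01942 = 32.51 h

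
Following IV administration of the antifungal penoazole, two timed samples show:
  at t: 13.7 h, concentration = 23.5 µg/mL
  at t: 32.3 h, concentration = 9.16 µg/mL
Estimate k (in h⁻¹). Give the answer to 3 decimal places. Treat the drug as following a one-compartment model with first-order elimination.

0.051 h⁻¹

k = ln(C₁/C₂) / (t₂ − t₁) = ln(23.5/9.16) / (32.3 − 13.7)
  = 0.9422 / 18.60 = 0.05066 h⁻¹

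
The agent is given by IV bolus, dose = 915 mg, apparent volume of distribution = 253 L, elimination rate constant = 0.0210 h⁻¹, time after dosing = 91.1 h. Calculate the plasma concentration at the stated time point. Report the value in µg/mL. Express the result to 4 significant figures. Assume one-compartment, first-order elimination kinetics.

0.5339 µg/mL

C₀ = Dose / Vd = 915.0 / 253 = 3.617 mg/L
C = C₀ · e^(−k·t) = 3.617 × e^(−0.02100 × 91.1)
  = 3.617 × 0.1476 = 0.5339 mg/L
(0.5339 mg/L = 0.5339 µg/mL)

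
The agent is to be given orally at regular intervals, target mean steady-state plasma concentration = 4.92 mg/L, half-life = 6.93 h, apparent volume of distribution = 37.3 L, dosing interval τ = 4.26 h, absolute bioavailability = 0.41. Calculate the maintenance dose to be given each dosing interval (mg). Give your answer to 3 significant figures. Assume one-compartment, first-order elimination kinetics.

k = ln2 / t½ = 0.693147 / 6.93 = 0.1000 h⁻¹
CL = k × Vd = 0.1000 × 37.3 = 3.730 L/h
At steady state, F × (Dose/τ) = Css × CL.
Dose = Css × CL × τ / F = 4.92 × 3.730 × 4.26 / 0.41 = 190.7 mg

191 mg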